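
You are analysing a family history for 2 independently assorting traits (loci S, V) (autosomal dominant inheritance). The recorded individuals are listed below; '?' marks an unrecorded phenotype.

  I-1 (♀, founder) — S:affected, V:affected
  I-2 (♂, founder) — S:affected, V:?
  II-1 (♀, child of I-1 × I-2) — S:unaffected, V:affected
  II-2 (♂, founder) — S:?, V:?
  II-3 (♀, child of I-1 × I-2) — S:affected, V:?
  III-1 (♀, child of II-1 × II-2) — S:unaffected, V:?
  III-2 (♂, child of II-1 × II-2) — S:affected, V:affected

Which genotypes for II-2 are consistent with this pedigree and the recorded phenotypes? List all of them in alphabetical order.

II-2 ∈ {Ss VV, Ss Vv, Ss vv}

S/I-1 aff ·: Ss
S/I-2 aff ·: Ss
S/II-1 un I-1×I-2: ss
S/II-2 ? ·: Ss
S/II-3 aff I-1×I-2: Ss|SS
S/III-1 un II-1×II-2: ss
S/III-2 aff II-1×II-2: Ss
⇒ S over [I-1,I-2,II-1,II-2,II-3,III-1,III-2]: 2 consistent
V/I-1 aff ·: Vv|VV
V/I-2 ? ·: vv|Vv|VV
V/II-1 aff I-1×I-2: Vv|VV
V/II-2 ? ·: vv|Vv|VV
V/II-3 ? I-1×I-2: vv|Vv|VV
V/III-1 ? II-1×II-2: vv|Vv|VV
V/III-2 aff II-1×II-2: Vv|VV
⇒ V over [I-1,I-2,II-1,II-2,II-3,III-1,III-2]: 168 consistent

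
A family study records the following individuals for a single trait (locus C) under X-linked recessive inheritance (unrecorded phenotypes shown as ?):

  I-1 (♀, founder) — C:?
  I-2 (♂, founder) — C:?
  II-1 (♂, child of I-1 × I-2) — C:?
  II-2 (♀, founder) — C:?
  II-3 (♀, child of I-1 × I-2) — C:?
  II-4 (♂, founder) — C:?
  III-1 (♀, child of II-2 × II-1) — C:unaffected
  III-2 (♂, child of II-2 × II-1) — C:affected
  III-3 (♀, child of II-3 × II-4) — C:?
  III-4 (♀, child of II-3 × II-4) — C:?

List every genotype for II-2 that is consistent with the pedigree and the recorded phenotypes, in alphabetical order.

II-2 ∈ {X^CX^c, X^cX^c}

C/I-1 ? ·: X^CX^C|X^CX^c|X^cX^c
C/I-2 ? ·: X^CY|X^cY
C/II-1 ? I-1×I-2: X^CY|X^cY
C/II-2 ? ·: X^CX^c|X^cX^c
C/II-3 ? I-1×I-2: X^CX^C|X^CX^c|X^cX^c
C/II-4 ? ·: X^CY|X^cY
C/III-1 un II-2×II-1: X^CX^C|X^CX^c
C/III-2 aff II-2×II-1: X^cY
C/III-3 ? II-3×II-4: X^CX^C|X^CX^c|X^cX^c
C/III-4 ? II-3×II-4: X^CX^C|X^CX^c|X^cX^c
⇒ C over [I-1,I-2,II-1,II-2,II-3,II-4,III-1,III-2,III-3,III-4]: 120 consistent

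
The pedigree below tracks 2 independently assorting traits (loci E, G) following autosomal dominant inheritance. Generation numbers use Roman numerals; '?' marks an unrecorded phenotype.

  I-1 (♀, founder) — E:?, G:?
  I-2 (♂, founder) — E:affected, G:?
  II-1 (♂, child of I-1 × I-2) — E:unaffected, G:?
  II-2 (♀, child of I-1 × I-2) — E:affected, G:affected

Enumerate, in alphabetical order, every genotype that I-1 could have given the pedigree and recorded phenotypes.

E/I-1 ? ·: ee|Ee
E/I-2 aff ·: Ee
E/II-1 un I-1×I-2: ee
E/II-2 aff I-1×I-2: Ee|EE
⇒ E over [I-1,I-2,II-1,II-2]: 3 consistent
G/I-1 ? ·: gg|Gg|GG
G/I-2 ? ·: gg|Gg|GG
G/II-1 ? I-1×I-2: gg|Gg|GG
G/II-2 aff I-1×I-2: Gg|GG
⇒ G over [I-1,I-2,II-1,II-2]: 21 consistent

I-1 ∈ {Ee GG, Ee Gg, Ee gg, ee GG, ee Gg, ee gg}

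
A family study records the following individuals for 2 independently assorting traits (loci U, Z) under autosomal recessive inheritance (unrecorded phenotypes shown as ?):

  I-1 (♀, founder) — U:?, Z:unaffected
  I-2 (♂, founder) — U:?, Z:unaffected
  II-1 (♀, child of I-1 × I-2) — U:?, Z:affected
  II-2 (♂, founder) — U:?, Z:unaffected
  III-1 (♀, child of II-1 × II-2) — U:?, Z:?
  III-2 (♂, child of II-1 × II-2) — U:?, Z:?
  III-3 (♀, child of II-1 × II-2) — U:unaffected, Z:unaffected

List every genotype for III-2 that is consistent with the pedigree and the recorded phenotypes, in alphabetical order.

III-2 ∈ {UU Zz, UU zz, Uu Zz, Uu zz, uu Zz, uu zz}

U/I-1 ? ·: UU|Uu|uu
U/I-2 ? ·: UU|Uu|uu
U/II-1 ? I-1×I-2: UU|Uu|uu
U/II-2 ? ·: UU|Uu|uu
U/III-1 ? II-1×II-2: UU|Uu|uu
U/III-2 ? II-1×II-2: UU|Uu|uu
U/III-3 un II-1×II-2: UU|Uu
⇒ U over [I-1,I-2,II-1,II-2,III-1,III-2,III-3]: 270 consistent
Z/I-1 un ·: Zz
Z/I-2 un ·: Zz
Z/II-1 aff I-1×I-2: zz
Z/II-2 un ·: ZZ|Zz
Z/III-1 ? II-1×II-2: Zz|zz
Z/III-2 ? II-1×II-2: Zz|zz
Z/III-3 un II-1×II-2: Zz
⇒ Z over [I-1,I-2,II-1,II-2,III-1,III-2,III-3]: 5 consistent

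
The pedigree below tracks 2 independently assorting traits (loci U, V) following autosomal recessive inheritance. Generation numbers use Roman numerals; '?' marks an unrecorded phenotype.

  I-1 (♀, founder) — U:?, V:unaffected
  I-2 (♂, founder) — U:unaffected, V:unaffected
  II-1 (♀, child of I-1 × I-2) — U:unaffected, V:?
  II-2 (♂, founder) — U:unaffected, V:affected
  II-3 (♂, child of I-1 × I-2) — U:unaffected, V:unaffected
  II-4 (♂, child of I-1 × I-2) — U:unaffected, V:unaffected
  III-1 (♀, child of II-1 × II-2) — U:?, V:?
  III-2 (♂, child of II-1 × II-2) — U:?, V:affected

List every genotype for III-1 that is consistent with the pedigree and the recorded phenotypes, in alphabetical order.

III-1 ∈ {UU Vv, UU vv, Uu Vv, Uu vv, uu Vv, uu vv}

U/I-1 ? ·: UU|Uu|uu
U/I-2 un ·: UU|Uu
U/II-1 un I-1×I-2: UU|Uu
U/II-2 un ·: UU|Uu
U/II-3 un I-1×I-2: UU|Uu
U/II-4 un I-1×I-2: UU|Uu
U/III-1 ? II-1×II-2: UU|Uu|uu
U/III-2 ? II-1×II-2: UU|Uu|uu
⇒ U over [I-1,I-2,II-1,II-2,II-3,II-4,III-1,III-2]: 247 consistent
V/I-1 un ·: VV|Vv
V/I-2 un ·: VV|Vv
V/II-1 ? I-1×I-2: Vv|vv
V/II-2 aff ·: vv
V/II-3 un I-1×I-2: VV|Vv
V/II-4 un I-1×I-2: VV|Vv
V/III-1 ? II-1×II-2: Vv|vv
V/III-2 aff II-1×II-2: vv
⇒ V over [I-1,I-2,II-1,II-2,II-3,II-4,III-1,III-2]: 28 consistent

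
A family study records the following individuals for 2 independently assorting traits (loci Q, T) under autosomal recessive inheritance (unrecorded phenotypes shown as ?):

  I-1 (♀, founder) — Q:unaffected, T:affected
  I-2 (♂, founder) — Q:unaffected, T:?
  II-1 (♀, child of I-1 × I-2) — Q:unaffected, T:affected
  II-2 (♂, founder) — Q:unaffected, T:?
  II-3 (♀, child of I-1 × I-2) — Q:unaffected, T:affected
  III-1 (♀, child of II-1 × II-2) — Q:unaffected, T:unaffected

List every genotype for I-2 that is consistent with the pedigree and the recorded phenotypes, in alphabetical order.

I-2 ∈ {QQ Tt, QQ tt, Qq Tt, Qq tt}

Q/I-1 un ·: QQ|Qq
Q/I-2 un ·: QQ|Qq
Q/II-1 un I-1×I-2: QQ|Qq
Q/II-2 un ·: QQ|Qq
Q/II-3 un I-1×I-2: QQ|Qq
Q/III-1 un II-1×II-2: QQ|Qq
⇒ Q over [I-1,I-2,II-1,II-2,II-3,III-1]: 45 consistent
T/I-1 aff ·: tt
T/I-2 ? ·: Tt|tt
T/II-1 aff I-1×I-2: tt
T/II-2 ? ·: TT|Tt
T/II-3 aff I-1×I-2: tt
T/III-1 un II-1×II-2: Tt
⇒ T over [I-1,I-2,II-1,II-2,II-3,III-1]: 4 consistent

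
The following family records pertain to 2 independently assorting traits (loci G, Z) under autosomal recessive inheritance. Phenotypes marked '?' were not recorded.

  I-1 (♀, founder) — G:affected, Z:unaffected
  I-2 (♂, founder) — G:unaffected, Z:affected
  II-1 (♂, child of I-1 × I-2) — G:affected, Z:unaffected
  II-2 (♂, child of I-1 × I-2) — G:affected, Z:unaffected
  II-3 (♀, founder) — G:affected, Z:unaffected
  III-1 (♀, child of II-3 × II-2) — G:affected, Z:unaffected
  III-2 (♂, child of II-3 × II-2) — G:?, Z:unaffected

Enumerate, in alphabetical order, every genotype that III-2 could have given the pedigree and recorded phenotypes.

III-2 ∈ {gg ZZ, gg Zz}

G/I-1 aff ·: gg
G/I-2 un ·: Gg
G/II-1 aff I-1×I-2: gg
G/II-2 aff I-1×I-2: gg
G/II-3 aff ·: gg
G/III-1 aff II-3×II-2: gg
G/III-2 ? II-3×II-2: gg
⇒ G over [I-1,I-2,II-1,II-2,II-3,III-1,III-2]: 1 consistent
Z/I-1 un ·: ZZ|Zz
Z/I-2 aff ·: zz
Z/II-1 un I-1×I-2: Zz
Z/II-2 un I-1×I-2: Zz
Z/II-3 un ·: ZZ|Zz
Z/III-1 un II-3×II-2: ZZ|Zz
Z/III-2 un II-3×II-2: ZZ|Zz
⇒ Z over [I-1,I-2,II-1,II-2,II-3,III-1,III-2]: 16 consistent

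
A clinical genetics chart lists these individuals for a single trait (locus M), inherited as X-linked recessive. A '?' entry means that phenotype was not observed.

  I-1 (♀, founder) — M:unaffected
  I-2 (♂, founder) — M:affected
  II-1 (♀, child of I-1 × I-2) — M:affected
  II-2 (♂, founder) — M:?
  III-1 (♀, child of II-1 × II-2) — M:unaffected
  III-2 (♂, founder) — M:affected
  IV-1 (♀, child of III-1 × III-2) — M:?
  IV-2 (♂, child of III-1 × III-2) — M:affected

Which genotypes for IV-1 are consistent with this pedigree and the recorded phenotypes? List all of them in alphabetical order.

M/I-1 un ·: X^MX^m
M/I-2 aff ·: X^mY
M/II-1 aff I-1×I-2: X^mX^m
M/II-2 ? ·: X^MY
M/III-1 un II-1×II-2: X^MX^m
M/III-2 aff ·: X^mY
M/IV-1 ? III-1×III-2: X^MX^m|X^mX^m
M/IV-2 aff III-1×III-2: X^mY
⇒ M over [I-1,I-2,II-1,II-2,III-1,III-2,IV-1,IV-2]: 2 consistent

IV-1 ∈ {X^MX^m, X^mX^m}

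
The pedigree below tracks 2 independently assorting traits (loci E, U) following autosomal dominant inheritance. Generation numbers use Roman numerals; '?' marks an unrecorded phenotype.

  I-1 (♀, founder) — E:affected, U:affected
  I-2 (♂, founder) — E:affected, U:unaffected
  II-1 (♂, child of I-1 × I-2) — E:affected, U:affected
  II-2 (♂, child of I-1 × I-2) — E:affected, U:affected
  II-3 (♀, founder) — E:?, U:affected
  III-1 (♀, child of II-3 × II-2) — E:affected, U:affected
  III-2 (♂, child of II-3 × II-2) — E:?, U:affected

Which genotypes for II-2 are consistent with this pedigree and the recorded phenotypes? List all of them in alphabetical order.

II-2 ∈ {EE Uu, Ee Uu}

E/I-1 aff ·: Ee|EE
E/I-2 aff ·: Ee|EE
E/II-1 aff I-1×I-2: Ee|EE
E/II-2 aff I-1×I-2: Ee|EE
E/II-3 ? ·: ee|Ee|EE
E/III-1 aff II-3×II-2: Ee|EE
E/III-2 ? II-3×II-2: ee|Ee|EE
⇒ E over [I-1,I-2,II-1,II-2,II-3,III-1,III-2]: 114 consistent
U/I-1 aff ·: Uu|UU
U/I-2 un ·: uu
U/II-1 aff I-1×I-2: Uu
U/II-2 aff I-1×I-2: Uu
U/II-3 aff ·: Uu|UU
U/III-1 aff II-3×II-2: Uu|UU
U/III-2 aff II-3×II-2: Uu|UU
⇒ U over [I-1,I-2,II-1,II-2,II-3,III-1,III-2]: 16 consistent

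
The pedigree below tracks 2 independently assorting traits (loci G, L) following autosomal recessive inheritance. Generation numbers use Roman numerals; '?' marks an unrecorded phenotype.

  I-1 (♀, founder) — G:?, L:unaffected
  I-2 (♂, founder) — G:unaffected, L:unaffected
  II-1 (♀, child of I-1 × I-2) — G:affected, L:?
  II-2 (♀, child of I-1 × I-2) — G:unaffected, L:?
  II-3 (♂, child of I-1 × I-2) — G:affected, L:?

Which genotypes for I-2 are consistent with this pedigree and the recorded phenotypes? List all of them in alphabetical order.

I-2 ∈ {Gg LL, Gg Ll}

G/I-1 ? ·: Gg|gg
G/I-2 un ·: Gg
G/II-1 aff I-1×I-2: gg
G/II-2 un I-1×I-2: GG|Gg
G/II-3 aff I-1×I-2: gg
⇒ G over [I-1,I-2,II-1,II-2,II-3]: 3 consistent
L/I-1 un ·: LL|Ll
L/I-2 un ·: LL|Ll
L/II-1 ? I-1×I-2: LL|Ll|ll
L/II-2 ? I-1×I-2: LL|Ll|ll
L/II-3 ? I-1×I-2: LL|Ll|ll
⇒ L over [I-1,I-2,II-1,II-2,II-3]: 44 consistent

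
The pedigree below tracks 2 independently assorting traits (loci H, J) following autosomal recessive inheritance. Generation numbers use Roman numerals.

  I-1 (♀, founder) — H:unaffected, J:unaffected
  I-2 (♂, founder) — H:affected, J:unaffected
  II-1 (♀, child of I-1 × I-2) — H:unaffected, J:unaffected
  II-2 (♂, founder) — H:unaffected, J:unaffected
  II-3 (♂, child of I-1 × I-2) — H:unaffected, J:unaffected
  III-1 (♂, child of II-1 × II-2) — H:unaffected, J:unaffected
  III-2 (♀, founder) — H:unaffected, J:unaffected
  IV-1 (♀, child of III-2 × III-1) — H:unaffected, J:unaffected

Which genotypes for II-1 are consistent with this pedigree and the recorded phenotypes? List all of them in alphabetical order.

H/I-1 un ·: HH|Hh
H/I-2 aff ·: hh
H/II-1 un I-1×I-2: Hh
H/II-2 un ·: HH|Hh
H/II-3 un I-1×I-2: Hh
H/III-1 un II-1×II-2: HH|Hh
H/III-2 un ·: HH|Hh
H/IV-1 un III-2×III-1: HH|Hh
⇒ H over [I-1,I-2,II-1,II-2,II-3,III-1,III-2,IV-1]: 28 consistent
J/I-1 un ·: JJ|Jj
J/I-2 un ·: JJ|Jj
J/II-1 un I-1×I-2: JJ|Jj
J/II-2 un ·: JJ|Jj
J/II-3 un I-1×I-2: JJ|Jj
J/III-1 un II-1×II-2: JJ|Jj
J/III-2 un ·: JJ|Jj
J/IV-1 un III-2×III-1: JJ|Jj
⇒ J over [I-1,I-2,II-1,II-2,II-3,III-1,III-2,IV-1]: 154 consistent

II-1 ∈ {Hh JJ, Hh Jj}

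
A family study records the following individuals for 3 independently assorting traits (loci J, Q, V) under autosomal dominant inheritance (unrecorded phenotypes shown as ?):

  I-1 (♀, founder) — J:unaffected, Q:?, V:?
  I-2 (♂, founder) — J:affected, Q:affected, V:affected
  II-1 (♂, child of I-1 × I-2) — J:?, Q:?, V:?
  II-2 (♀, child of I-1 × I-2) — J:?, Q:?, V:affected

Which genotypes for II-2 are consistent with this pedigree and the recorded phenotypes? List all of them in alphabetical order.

II-2 ∈ {Jj QQ VV, Jj QQ Vv, Jj Qq VV, Jj Qq Vv, Jj qq VV, Jj qq Vv, jj QQ VV, jj QQ Vv, jj Qq VV, jj Qq Vv, jj qq VV, jj qq Vv}

J/I-1 un ·: jj
J/I-2 aff ·: Jj|JJ
J/II-1 ? I-1×I-2: jj|Jj
J/II-2 ? I-1×I-2: jj|Jj
⇒ J over [I-1,I-2,II-1,II-2]: 5 consistent
Q/I-1 ? ·: qq|Qq|QQ
Q/I-2 aff ·: Qq|QQ
Q/II-1 ? I-1×I-2: qq|Qq|QQ
Q/II-2 ? I-1×I-2: qq|Qq|QQ
⇒ Q over [I-1,I-2,II-1,II-2]: 23 consistent
V/I-1 ? ·: vv|Vv|VV
V/I-2 aff ·: Vv|VV
V/II-1 ? I-1×I-2: vv|Vv|VV
V/II-2 aff I-1×I-2: Vv|VV
⇒ V over [I-1,I-2,II-1,II-2]: 18 consistent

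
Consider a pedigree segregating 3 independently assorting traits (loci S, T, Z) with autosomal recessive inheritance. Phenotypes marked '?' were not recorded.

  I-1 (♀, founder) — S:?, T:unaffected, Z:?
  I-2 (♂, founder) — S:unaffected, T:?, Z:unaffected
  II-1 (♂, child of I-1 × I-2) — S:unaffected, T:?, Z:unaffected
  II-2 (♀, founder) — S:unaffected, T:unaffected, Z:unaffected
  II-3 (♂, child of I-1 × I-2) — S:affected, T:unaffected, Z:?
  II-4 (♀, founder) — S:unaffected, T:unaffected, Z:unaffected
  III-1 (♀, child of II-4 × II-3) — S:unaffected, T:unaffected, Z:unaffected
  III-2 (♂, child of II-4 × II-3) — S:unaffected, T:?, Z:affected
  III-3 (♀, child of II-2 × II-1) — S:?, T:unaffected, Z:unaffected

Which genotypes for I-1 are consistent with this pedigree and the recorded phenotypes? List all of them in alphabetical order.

S/I-1 ? ·: Ss|ss
S/I-2 un ·: Ss
S/II-1 un I-1×I-2: SS|Ss
S/II-2 un ·: SS|Ss
S/II-3 aff I-1×I-2: ss
S/II-4 un ·: SS|Ss
S/III-1 un II-4×II-3: Ss
S/III-2 un II-4×II-3: Ss
S/III-3 ? II-2×II-1: SS|Ss|ss
⇒ S over [I-1,I-2,II-1,II-2,II-3,II-4,III-1,III-2,III-3]: 26 consistent
T/I-1 un ·: TT|Tt
T/I-2 ? ·: TT|Tt|tt
T/II-1 ? I-1×I-2: TT|Tt|tt
T/II-2 un ·: TT|Tt
T/II-3 un I-1×I-2: TT|Tt
T/II-4 un ·: TT|Tt
T/III-1 un II-4×II-3: TT|Tt
T/III-2 ? II-4×II-3: TT|Tt|tt
T/III-3 un II-2×II-1: TT|Tt
⇒ T over [I-1,I-2,II-1,II-2,II-3,II-4,III-1,III-2,III-3]: 460 consistent
Z/I-1 ? ·: ZZ|Zz|zz
Z/I-2 un ·: ZZ|Zz
Z/II-1 un I-1×I-2: ZZ|Zz
Z/II-2 un ·: ZZ|Zz
Z/II-3 ? I-1×I-2: Zz|zz
Z/II-4 un ·: Zz
Z/III-1 un II-4×II-3: ZZ|Zz
Z/III-2 aff II-4×II-3: zz
Z/III-3 un II-2×II-1: ZZ|Zz
⇒ Z over [I-1,I-2,II-1,II-2,II-3,II-4,III-1,III-2,III-3]: 69 consistent

I-1 ∈ {Ss TT ZZ, Ss TT Zz, Ss TT zz, Ss Tt ZZ, Ss Tt Zz, Ss Tt zz, ss TT ZZ, ss TT Zz, ss TT zz, ss Tt ZZ, ss Tt Zz, ss Tt zz}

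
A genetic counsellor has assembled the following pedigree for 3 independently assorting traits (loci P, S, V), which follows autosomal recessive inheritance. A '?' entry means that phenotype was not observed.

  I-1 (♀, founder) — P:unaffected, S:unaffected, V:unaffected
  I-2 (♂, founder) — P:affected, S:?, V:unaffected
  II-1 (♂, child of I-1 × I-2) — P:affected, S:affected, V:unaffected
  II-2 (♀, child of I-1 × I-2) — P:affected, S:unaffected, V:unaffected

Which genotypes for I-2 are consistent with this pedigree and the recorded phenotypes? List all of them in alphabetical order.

I-2 ∈ {pp Ss VV, pp Ss Vv, pp ss VV, pp ss Vv}

P/I-1 un ·: Pp
P/I-2 aff ·: pp
P/II-1 aff I-1×I-2: pp
P/II-2 aff I-1×I-2: pp
⇒ P over [I-1,I-2,II-1,II-2]: 1 consistent
S/I-1 un ·: Ss
S/I-2 ? ·: Ss|ss
S/II-1 aff I-1×I-2: ss
S/II-2 un I-1×I-2: SS|Ss
⇒ S over [I-1,I-2,II-1,II-2]: 3 consistent
V/I-1 un ·: VV|Vv
V/I-2 un ·: VV|Vv
V/II-1 un I-1×I-2: VV|Vv
V/II-2 un I-1×I-2: VV|Vv
⇒ V over [I-1,I-2,II-1,II-2]: 13 consistent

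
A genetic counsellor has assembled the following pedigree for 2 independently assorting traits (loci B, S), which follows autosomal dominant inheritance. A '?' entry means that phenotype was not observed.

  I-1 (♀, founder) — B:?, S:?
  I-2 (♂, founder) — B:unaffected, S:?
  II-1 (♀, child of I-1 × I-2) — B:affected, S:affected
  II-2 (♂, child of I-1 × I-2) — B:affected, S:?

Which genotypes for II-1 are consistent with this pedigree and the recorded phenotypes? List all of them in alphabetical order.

B/I-1 ? ·: Bb|BB
B/I-2 un ·: bb
B/II-1 aff I-1×I-2: Bb
B/II-2 aff I-1×I-2: Bb
⇒ B over [I-1,I-2,II-1,II-2]: 2 consistent
S/I-1 ? ·: ss|Ss|SS
S/I-2 ? ·: ss|Ss|SS
S/II-1 aff I-1×I-2: Ss|SS
S/II-2 ? I-1×I-2: ss|Ss|SS
⇒ S over [I-1,I-2,II-1,II-2]: 21 consistent

II-1 ∈ {Bb SS, Bb Ss}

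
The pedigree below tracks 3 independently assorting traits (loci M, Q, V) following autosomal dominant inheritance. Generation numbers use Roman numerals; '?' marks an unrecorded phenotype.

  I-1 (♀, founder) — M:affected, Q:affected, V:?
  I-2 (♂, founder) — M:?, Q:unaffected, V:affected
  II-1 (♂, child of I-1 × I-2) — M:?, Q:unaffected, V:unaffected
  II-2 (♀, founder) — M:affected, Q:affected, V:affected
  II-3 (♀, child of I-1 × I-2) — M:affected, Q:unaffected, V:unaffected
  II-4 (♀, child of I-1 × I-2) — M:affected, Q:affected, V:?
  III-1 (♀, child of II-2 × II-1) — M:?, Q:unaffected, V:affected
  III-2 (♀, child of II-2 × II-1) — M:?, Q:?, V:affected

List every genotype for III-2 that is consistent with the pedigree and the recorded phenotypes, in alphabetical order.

M/I-1 aff ·: Mm|MM
M/I-2 ? ·: mm|Mm|MM
M/II-1 ? I-1×I-2: mm|Mm|MM
M/II-2 aff ·: Mm|MM
M/II-3 aff I-1×I-2: Mm|MM
M/II-4 aff I-1×I-2: Mm|MM
M/III-1 ? II-2×II-1: mm|Mm|MM
M/III-2 ? II-2×II-1: mm|Mm|MM
⇒ M over [I-1,I-2,II-1,II-2,II-3,II-4,III-1,III-2]: 272 consistent
Q/I-1 aff ·: Qq
Q/I-2 un ·: qq
Q/II-1 un I-1×I-2: qq
Q/II-2 aff ·: Qq
Q/II-3 un I-1×I-2: qq
Q/II-4 aff I-1×I-2: Qq
Q/III-1 un II-2×II-1: qq
Q/III-2 ? II-2×II-1: qq|Qq
⇒ Q over [I-1,I-2,II-1,II-2,II-3,II-4,III-1,III-2]: 2 consistent
V/I-1 ? ·: vv|Vv
V/I-2 aff ·: Vv
V/II-1 un I-1×I-2: vv
V/II-2 aff ·: Vv|VV
V/II-3 un I-1×I-2: vv
V/II-4 ? I-1×I-2: vv|Vv|VV
V/III-1 aff II-2×II-1: Vv
V/III-2 aff II-2×II-1: Vv
⇒ V over [I-1,I-2,II-1,II-2,II-3,II-4,III-1,III-2]: 10 consistent

III-2 ∈ {MM Qq Vv, MM qq Vv, Mm Qq Vv, Mm qq Vv, mm Qq Vv, mm qq Vv}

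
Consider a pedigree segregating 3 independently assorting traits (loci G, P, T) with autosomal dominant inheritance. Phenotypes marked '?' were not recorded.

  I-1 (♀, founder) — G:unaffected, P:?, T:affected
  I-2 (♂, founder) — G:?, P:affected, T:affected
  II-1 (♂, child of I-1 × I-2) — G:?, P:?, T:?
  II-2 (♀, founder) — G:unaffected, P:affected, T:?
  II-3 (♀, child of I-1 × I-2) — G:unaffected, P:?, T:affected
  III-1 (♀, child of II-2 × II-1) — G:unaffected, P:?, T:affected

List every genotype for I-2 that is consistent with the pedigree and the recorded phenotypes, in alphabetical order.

I-2 ∈ {Gg PP TT, Gg PP Tt, Gg Pp TT, Gg Pp Tt, gg PP TT, gg PP Tt, gg Pp TT, gg Pp Tt}

G/I-1 un ·: gg
G/I-2 ? ·: gg|Gg
G/II-1 ? I-1×I-2: gg|Gg
G/II-2 un ·: gg
G/II-3 un I-1×I-2: gg
G/III-1 un II-2×II-1: gg
⇒ G over [I-1,I-2,II-1,II-2,II-3,III-1]: 3 consistent
P/I-1 ? ·: pp|Pp|PP
P/I-2 aff ·: Pp|PP
P/II-1 ? I-1×I-2: pp|Pp|PP
P/II-2 aff ·: Pp|PP
P/II-3 ? I-1×I-2: pp|Pp|PP
P/III-1 ? II-2×II-1: pp|Pp|PP
⇒ P over [I-1,I-2,II-1,II-2,II-3,III-1]: 89 consistent
T/I-1 aff ·: Tt|TT
T/I-2 aff ·: Tt|TT
T/II-1 ? I-1×I-2: tt|Tt|TT
T/II-2 ? ·: tt|Tt|TT
T/II-3 aff I-1×I-2: Tt|TT
T/III-1 aff II-2×II-1: Tt|TT
⇒ T over [I-1,I-2,II-1,II-2,II-3,III-1]: 62 consistent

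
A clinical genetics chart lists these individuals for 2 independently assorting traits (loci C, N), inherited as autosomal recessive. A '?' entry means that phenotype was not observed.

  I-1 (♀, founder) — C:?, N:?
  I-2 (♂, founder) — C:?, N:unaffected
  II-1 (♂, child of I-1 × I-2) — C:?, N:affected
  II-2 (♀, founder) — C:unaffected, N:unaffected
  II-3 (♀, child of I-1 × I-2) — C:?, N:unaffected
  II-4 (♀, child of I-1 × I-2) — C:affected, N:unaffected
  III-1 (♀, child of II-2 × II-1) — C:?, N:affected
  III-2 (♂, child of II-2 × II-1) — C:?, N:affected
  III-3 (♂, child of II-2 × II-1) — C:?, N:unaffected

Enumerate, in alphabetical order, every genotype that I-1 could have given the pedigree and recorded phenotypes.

I-1 ∈ {Cc Nn, Cc nn, cc Nn, cc nn}

C/I-1 ? ·: Cc|cc
C/I-2 ? ·: Cc|cc
C/II-1 ? I-1×I-2: CC|Cc|cc
C/II-2 un ·: CC|Cc
C/II-3 ? I-1×I-2: CC|Cc|cc
C/II-4 aff I-1×I-2: cc
C/III-1 ? II-2×II-1: CC|Cc|cc
C/III-2 ? II-2×II-1: CC|Cc|cc
C/III-3 ? II-2×II-1: CC|Cc|cc
⇒ C over [I-1,I-2,II-1,II-2,II-3,II-4,III-1,III-2,III-3]: 344 consistent
N/I-1 ? ·: Nn|nn
N/I-2 un ·: Nn
N/II-1 aff I-1×I-2: nn
N/II-2 un ·: Nn
N/II-3 un I-1×I-2: NN|Nn
N/II-4 un I-1×I-2: NN|Nn
N/III-1 aff II-2×II-1: nn
N/III-2 aff II-2×II-1: nn
N/III-3 un II-2×II-1: Nn
⇒ N over [I-1,I-2,II-1,II-2,II-3,II-4,III-1,III-2,III-3]: 5 consistent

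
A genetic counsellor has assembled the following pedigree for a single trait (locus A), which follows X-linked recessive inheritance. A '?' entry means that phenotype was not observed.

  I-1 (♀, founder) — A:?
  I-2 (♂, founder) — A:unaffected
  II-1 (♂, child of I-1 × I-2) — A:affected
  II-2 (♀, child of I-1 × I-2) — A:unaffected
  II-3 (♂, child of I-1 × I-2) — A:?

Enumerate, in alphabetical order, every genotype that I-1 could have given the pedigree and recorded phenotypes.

A/I-1 ? ·: X^AX^a|X^aX^a
A/I-2 un ·: X^AY
A/II-1 aff I-1×I-2: X^aY
A/II-2 un I-1×I-2: X^AX^A|X^AX^a
A/II-3 ? I-1×I-2: X^AY|X^aY
⇒ A over [I-1,I-2,II-1,II-2,II-3]: 5 consistent

I-1 ∈ {X^AX^a, X^aX^a}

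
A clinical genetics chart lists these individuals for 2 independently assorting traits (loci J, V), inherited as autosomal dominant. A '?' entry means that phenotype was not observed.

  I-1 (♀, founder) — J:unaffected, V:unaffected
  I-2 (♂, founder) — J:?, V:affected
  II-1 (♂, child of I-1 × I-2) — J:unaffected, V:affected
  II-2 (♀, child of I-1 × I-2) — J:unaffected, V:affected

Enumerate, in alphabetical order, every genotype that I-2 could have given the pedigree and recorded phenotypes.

I-2 ∈ {Jj VV, Jj Vv, jj VV, jj Vv}

J/I-1 un ·: jj
J/I-2 ? ·: jj|Jj
J/II-1 un I-1×I-2: jj
J/II-2 un I-1×I-2: jj
⇒ J over [I-1,I-2,II-1,II-2]: 2 consistent
V/I-1 un ·: vv
V/I-2 aff ·: Vv|VV
V/II-1 aff I-1×I-2: Vv
V/II-2 aff I-1×I-2: Vv
⇒ V over [I-1,I-2,II-1,II-2]: 2 consistent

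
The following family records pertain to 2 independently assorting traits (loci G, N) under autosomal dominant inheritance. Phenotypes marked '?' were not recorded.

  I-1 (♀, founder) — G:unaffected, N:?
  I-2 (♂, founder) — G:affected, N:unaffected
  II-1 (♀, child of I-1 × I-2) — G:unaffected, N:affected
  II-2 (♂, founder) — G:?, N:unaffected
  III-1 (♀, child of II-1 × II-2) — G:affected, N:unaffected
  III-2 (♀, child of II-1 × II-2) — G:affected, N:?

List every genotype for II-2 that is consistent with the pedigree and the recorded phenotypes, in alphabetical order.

G/I-1 un ·: gg
G/I-2 aff ·: Gg
G/II-1 un I-1×I-2: gg
G/II-2 ? ·: Gg|GG
G/III-1 aff II-1×II-2: Gg
G/III-2 aff II-1×II-2: Gg
⇒ G over [I-1,I-2,II-1,II-2,III-1,III-2]: 2 consistent
N/I-1 ? ·: Nn|NN
N/I-2 un ·: nn
N/II-1 aff I-1×I-2: Nn
N/II-2 un ·: nn
N/III-1 un II-1×II-2: nn
N/III-2 ? II-1×II-2: nn|Nn
⇒ N over [I-1,I-2,II-1,II-2,III-1,III-2]: 4 consistent

II-2 ∈ {GG nn, Gg nn}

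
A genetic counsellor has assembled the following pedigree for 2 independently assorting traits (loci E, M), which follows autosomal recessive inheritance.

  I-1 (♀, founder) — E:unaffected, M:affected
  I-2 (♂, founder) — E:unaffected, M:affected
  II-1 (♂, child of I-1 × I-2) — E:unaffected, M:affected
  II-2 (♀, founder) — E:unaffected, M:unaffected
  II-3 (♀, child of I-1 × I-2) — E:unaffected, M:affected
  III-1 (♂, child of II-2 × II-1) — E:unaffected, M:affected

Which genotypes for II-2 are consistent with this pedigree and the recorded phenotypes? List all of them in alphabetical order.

II-2 ∈ {EE Mm, Ee Mm}

E/I-1 un ·: EE|Ee
E/I-2 un ·: EE|Ee
E/II-1 un I-1×I-2: EE|Ee
E/II-2 un ·: EE|Ee
E/II-3 un I-1×I-2: EE|Ee
E/III-1 un II-2×II-1: EE|Ee
⇒ E over [I-1,I-2,II-1,II-2,II-3,III-1]: 45 consistent
M/I-1 aff ·: mm
M/I-2 aff ·: mm
M/II-1 aff I-1×I-2: mm
M/II-2 un ·: Mm
M/II-3 aff I-1×I-2: mm
M/III-1 aff II-2×II-1: mm
⇒ M over [I-1,I-2,II-1,II-2,II-3,III-1]: 1 consistent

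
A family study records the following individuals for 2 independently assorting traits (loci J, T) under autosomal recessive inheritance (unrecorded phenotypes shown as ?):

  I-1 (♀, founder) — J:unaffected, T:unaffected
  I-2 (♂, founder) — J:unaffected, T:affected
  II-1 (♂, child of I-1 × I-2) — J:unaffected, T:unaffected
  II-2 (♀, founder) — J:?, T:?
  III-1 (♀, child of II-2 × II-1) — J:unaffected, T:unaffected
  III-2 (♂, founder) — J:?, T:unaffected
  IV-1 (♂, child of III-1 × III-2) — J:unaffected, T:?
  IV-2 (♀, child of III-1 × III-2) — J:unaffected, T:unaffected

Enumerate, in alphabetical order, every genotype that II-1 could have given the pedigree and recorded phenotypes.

J/I-1 un ·: JJ|Jj
J/I-2 un ·: JJ|Jj
J/II-1 un I-1×I-2: JJ|Jj
J/II-2 ? ·: JJ|Jj|jj
J/III-1 un II-2×II-1: JJ|Jj
J/III-2 ? ·: JJ|Jj|jj
J/IV-1 un III-1×III-2: JJ|Jj
J/IV-2 un III-1×III-2: JJ|Jj
⇒ J over [I-1,I-2,II-1,II-2,III-1,III-2,IV-1,IV-2]: 237 consistent
T/I-1 un ·: TT|Tt
T/I-2 aff ·: tt
T/II-1 un I-1×I-2: Tt
T/II-2 ? ·: TT|Tt|tt
T/III-1 un II-2×II-1: TT|Tt
T/III-2 un ·: TT|Tt
T/IV-1 ? III-1×III-2: TT|Tt|tt
T/IV-2 un III-1×III-2: TT|Tt
⇒ T over [I-1,I-2,II-1,II-2,III-1,III-2,IV-1,IV-2]: 80 consistent

II-1 ∈ {JJ Tt, Jj Tt}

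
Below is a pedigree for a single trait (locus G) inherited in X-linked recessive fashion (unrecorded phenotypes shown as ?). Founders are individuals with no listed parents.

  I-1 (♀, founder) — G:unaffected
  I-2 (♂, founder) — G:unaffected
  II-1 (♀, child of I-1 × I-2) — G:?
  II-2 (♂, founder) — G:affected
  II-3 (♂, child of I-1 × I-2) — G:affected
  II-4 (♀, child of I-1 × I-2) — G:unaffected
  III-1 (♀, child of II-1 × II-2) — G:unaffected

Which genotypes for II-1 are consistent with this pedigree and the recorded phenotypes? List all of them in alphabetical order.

II-1 ∈ {X^GX^G, X^GX^g}

G/I-1 un ·: X^GX^g
G/I-2 un ·: X^GY
G/II-1 ? I-1×I-2: X^GX^G|X^GX^g
G/II-2 aff ·: X^gY
G/II-3 aff I-1×I-2: X^gY
G/II-4 un I-1×I-2: X^GX^G|X^GX^g
G/III-1 un II-1×II-2: X^GX^g
⇒ G over [I-1,I-2,II-1,II-2,II-3,II-4,III-1]: 4 consistent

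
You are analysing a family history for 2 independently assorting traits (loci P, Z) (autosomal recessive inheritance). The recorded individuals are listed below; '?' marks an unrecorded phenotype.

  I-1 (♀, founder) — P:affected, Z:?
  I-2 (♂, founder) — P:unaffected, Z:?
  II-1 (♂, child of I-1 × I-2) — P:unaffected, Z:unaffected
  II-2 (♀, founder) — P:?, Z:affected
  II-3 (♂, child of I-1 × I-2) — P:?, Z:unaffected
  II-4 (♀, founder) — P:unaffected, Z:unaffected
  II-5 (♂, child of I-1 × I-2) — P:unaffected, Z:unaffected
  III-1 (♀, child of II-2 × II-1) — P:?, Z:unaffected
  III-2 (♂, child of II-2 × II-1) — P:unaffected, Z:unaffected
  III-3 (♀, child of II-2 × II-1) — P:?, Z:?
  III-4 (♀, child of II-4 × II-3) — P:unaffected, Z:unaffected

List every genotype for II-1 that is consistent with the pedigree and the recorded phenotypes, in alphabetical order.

II-1 ∈ {Pp ZZ, Pp Zz}

P/I-1 aff ·: pp
P/I-2 un ·: PP|Pp
P/II-1 un I-1×I-2: Pp
P/II-2 ? ·: PP|Pp|pp
P/II-3 ? I-1×I-2: Pp|pp
P/II-4 un ·: PP|Pp
P/II-5 un I-1×I-2: Pp
P/III-1 ? II-2×II-1: PP|Pp|pp
P/III-2 un II-2×II-1: PP|Pp
P/III-3 ? II-2×II-1: PP|Pp|pp
P/III-4 un II-4×II-3: PP|Pp
⇒ P over [I-1,I-2,II-1,II-2,II-3,II-4,II-5,III-1,III-2,III-3,III-4]: 300 consistent
Z/I-1 ? ·: ZZ|Zz|zz
Z/I-2 ? ·: ZZ|Zz|zz
Z/II-1 un I-1×I-2: ZZ|Zz
Z/II-2 aff ·: zz
Z/II-3 un I-1×I-2: ZZ|Zz
Z/II-4 un ·: ZZ|Zz
Z/II-5 un I-1×I-2: ZZ|Zz
Z/III-1 un II-2×II-1: Zz
Z/III-2 un II-2×II-1: Zz
Z/III-3 ? II-2×II-1: Zz|zz
Z/III-4 un II-4×II-3: ZZ|Zz
⇒ Z over [I-1,I-2,II-1,II-2,II-3,II-4,II-5,III-1,III-2,III-3,III-4]: 161 consistent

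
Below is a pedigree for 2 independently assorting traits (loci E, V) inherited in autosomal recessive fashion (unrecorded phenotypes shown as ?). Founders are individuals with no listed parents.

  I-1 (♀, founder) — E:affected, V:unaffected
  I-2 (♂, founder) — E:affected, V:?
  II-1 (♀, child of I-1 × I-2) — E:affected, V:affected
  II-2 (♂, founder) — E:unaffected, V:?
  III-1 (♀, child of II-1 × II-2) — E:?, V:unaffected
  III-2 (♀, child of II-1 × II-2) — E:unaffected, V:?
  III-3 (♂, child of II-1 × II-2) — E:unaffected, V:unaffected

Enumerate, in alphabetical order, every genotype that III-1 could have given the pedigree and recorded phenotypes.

III-1 ∈ {Ee Vv, ee Vv}

E/I-1 aff ·: ee
E/I-2 aff ·: ee
E/II-1 aff I-1×I-2: ee
E/II-2 un ·: EE|Ee
E/III-1 ? II-1×II-2: Ee|ee
E/III-2 un II-1×II-2: Ee
E/III-3 un II-1×II-2: Ee
⇒ E over [I-1,I-2,II-1,II-2,III-1,III-2,III-3]: 3 consistent
V/I-1 un ·: Vv
V/I-2 ? ·: Vv|vv
V/II-1 aff I-1×I-2: vv
V/II-2 ? ·: VV|Vv
V/III-1 un II-1×II-2: Vv
V/III-2 ? II-1×II-2: Vv|vv
V/III-3 un II-1×II-2: Vv
⇒ V over [I-1,I-2,II-1,II-2,III-1,III-2,III-3]: 6 consistent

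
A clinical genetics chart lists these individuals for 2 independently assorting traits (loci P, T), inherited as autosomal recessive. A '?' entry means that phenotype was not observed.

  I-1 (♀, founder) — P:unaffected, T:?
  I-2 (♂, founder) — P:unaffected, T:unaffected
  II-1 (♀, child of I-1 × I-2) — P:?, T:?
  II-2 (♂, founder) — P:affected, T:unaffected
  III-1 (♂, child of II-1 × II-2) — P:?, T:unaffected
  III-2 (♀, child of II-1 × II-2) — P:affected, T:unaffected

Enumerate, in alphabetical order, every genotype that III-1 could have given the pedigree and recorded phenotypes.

P/I-1 un ·: PP|Pp
P/I-2 un ·: PP|Pp
P/II-1 ? I-1×I-2: Pp|pp
P/II-2 aff ·: pp
P/III-1 ? II-1×II-2: Pp|pp
P/III-2 aff II-1×II-2: pp
⇒ P over [I-1,I-2,II-1,II-2,III-1,III-2]: 7 consistent
T/I-1 ? ·: TT|Tt|tt
T/I-2 un ·: TT|Tt
T/II-1 ? I-1×I-2: TT|Tt|tt
T/II-2 un ·: TT|Tt
T/III-1 un II-1×II-2: TT|Tt
T/III-2 un II-1×II-2: TT|Tt
⇒ T over [I-1,I-2,II-1,II-2,III-1,III-2]: 64 consistent

III-1 ∈ {Pp TT, Pp Tt, pp TT, pp Tt}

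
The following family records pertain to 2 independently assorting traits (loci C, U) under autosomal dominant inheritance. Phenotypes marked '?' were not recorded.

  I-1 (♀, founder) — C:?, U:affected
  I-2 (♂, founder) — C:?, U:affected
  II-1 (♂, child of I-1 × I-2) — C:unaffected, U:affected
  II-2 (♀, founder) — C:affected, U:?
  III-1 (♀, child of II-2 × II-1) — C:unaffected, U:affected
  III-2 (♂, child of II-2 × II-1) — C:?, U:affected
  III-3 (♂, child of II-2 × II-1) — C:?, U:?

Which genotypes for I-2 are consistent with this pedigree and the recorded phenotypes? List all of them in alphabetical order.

C/I-1 ? ·: cc|Cc
C/I-2 ? ·: cc|Cc
C/II-1 un I-1×I-2: cc
C/II-2 aff ·: Cc
C/III-1 un II-2×II-1: cc
C/III-2 ? II-2×II-1: cc|Cc
C/III-3 ? II-2×II-1: cc|Cc
⇒ C over [I-1,I-2,II-1,II-2,III-1,III-2,III-3]: 16 consistent
U/I-1 aff ·: Uu|UU
U/I-2 aff ·: Uu|UU
U/II-1 aff I-1×I-2: Uu|UU
U/II-2 ? ·: uu|Uu|UU
U/III-1 aff II-2×II-1: Uu|UU
U/III-2 aff II-2×II-1: Uu|UU
U/III-3 ? II-2×II-1: uu|Uu|UU
⇒ U over [I-1,I-2,II-1,II-2,III-1,III-2,III-3]: 106 consistent

I-2 ∈ {Cc UU, Cc Uu, cc UU, cc Uu}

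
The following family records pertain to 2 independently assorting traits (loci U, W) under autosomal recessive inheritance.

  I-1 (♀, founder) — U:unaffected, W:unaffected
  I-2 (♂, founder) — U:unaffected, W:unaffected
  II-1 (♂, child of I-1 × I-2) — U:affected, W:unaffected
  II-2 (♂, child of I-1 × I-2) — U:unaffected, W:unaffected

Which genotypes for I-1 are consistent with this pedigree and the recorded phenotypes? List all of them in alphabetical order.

I-1 ∈ {Uu WW, Uu Ww}

U/I-1 un ·: Uu
U/I-2 un ·: Uu
U/II-1 aff I-1×I-2: uu
U/II-2 un I-1×I-2: UU|Uu
⇒ U over [I-1,I-2,II-1,II-2]: 2 consistent
W/I-1 un ·: WW|Ww
W/I-2 un ·: WW|Ww
W/II-1 un I-1×I-2: WW|Ww
W/II-2 un I-1×I-2: WW|Ww
⇒ W over [I-1,I-2,II-1,II-2]: 13 consistent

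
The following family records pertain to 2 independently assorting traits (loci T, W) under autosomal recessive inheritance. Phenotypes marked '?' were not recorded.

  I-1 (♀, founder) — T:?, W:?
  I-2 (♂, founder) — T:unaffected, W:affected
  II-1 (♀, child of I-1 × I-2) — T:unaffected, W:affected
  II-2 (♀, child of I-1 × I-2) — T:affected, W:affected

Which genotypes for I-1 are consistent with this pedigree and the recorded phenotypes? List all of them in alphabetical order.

I-1 ∈ {Tt Ww, Tt ww, tt Ww, tt ww}

T/I-1 ? ·: Tt|tt
T/I-2 un ·: Tt
T/II-1 un I-1×I-2: TT|Tt
T/II-2 aff I-1×I-2: tt
⇒ T over [I-1,I-2,II-1,II-2]: 3 consistent
W/I-1 ? ·: Ww|ww
W/I-2 aff ·: ww
W/II-1 aff I-1×I-2: ww
W/II-2 aff I-1×I-2: ww
⇒ W over [I-1,I-2,II-1,II-2]: 2 consistent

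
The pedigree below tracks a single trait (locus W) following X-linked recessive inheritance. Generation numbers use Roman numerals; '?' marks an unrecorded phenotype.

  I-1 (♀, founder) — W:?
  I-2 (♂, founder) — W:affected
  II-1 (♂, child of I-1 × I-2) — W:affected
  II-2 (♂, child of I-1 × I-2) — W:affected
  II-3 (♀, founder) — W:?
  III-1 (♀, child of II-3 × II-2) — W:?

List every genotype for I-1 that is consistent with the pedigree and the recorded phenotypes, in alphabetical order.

I-1 ∈ {X^WX^w, X^wX^w}

W/I-1 ? ·: X^WX^w|X^wX^w
W/I-2 aff ·: X^wY
W/II-1 aff I-1×I-2: X^wY
W/II-2 aff I-1×I-2: X^wY
W/II-3 ? ·: X^WX^W|X^WX^w|X^wX^w
W/III-1 ? II-3×II-2: X^WX^w|X^wX^w
⇒ W over [I-1,I-2,II-1,II-2,II-3,III-1]: 8 consistent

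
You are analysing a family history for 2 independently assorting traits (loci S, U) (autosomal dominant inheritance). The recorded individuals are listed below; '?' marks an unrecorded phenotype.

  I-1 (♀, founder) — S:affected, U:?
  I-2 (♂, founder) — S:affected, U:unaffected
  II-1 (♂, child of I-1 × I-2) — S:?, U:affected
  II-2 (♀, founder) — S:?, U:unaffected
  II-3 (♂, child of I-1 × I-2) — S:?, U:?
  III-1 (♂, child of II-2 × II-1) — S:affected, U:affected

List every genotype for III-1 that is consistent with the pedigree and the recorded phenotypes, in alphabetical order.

III-1 ∈ {SS Uu, Ss Uu}

S/I-1 aff ·: Ss|SS
S/I-2 aff ·: Ss|SS
S/II-1 ? I-1×I-2: ss|Ss|SS
S/II-2 ? ·: ss|Ss|SS
S/II-3 ? I-1×I-2: ss|Ss|SS
S/III-1 aff II-2×II-1: Ss|SS
⇒ S over [I-1,I-2,II-1,II-2,II-3,III-1]: 73 consistent
U/I-1 ? ·: Uu|UU
U/I-2 un ·: uu
U/II-1 aff I-1×I-2: Uu
U/II-2 un ·: uu
U/II-3 ? I-1×I-2: uu|Uu
U/III-1 aff II-2×II-1: Uu
⇒ U over [I-1,I-2,II-1,II-2,II-3,III-1]: 3 consistent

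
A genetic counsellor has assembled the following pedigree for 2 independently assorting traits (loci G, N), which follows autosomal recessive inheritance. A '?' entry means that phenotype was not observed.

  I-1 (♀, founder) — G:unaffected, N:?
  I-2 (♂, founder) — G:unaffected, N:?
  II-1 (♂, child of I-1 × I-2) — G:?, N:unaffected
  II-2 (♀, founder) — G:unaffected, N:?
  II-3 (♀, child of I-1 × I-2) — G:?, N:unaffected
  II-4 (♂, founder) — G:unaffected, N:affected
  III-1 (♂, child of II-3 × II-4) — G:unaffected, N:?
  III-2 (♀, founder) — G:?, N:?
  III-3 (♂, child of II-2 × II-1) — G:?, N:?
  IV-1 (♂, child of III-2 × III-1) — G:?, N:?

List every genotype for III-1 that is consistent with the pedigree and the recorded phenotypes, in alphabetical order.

G/I-1 un ·: GG|Gg
G/I-2 un ·: GG|Gg
G/II-1 ? I-1×I-2: GG|Gg|gg
G/II-2 un ·: GG|Gg
G/II-3 ? I-1×I-2: GG|Gg|gg
G/II-4 un ·: GG|Gg
G/III-1 un II-3×II-4: GG|Gg
G/III-2 ? ·: GG|Gg|gg
G/III-3 ? II-2×II-1: GG|Gg|gg
G/IV-1 ? III-2×III-1: GG|Gg|gg
⇒ G over [I-1,I-2,II-1,II-2,II-3,II-4,III-1,III-2,III-3,IV-1]: 1198 consistent
N/I-1 ? ·: NN|Nn|nn
N/I-2 ? ·: NN|Nn|nn
N/II-1 un I-1×I-2: NN|Nn
N/II-2 ? ·: NN|Nn|nn
N/II-3 un I-1×I-2: NN|Nn
N/II-4 aff ·: nn
N/III-1 ? II-3×II-4: Nn|nn
N/III-2 ? ·: NN|Nn|nn
N/III-3 ? II-2×II-1: NN|Nn|nn
N/IV-1 ? III-2×III-1: NN|Nn|nn
⇒ N over [I-1,I-2,II-1,II-2,II-3,II-4,III-1,III-2,III-3,IV-1]: 930 consistent

III-1 ∈ {GG Nn, GG nn, Gg Nn, Gg nn}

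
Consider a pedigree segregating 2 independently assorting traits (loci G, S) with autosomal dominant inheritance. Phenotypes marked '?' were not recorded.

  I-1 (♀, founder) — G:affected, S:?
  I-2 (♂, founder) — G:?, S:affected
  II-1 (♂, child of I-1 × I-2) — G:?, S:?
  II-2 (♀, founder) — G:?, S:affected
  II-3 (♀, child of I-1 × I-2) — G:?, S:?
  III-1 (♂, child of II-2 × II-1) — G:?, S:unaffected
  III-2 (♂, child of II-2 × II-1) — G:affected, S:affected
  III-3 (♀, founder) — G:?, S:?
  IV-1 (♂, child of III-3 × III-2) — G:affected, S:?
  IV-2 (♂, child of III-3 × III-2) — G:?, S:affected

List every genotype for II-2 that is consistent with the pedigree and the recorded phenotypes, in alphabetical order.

II-2 ∈ {GG Ss, Gg Ss, gg Ss}

G/I-1 aff ·: Gg|GG
G/I-2 ? ·: gg|Gg|GG
G/II-1 ? I-1×I-2: gg|Gg|GG
G/II-2 ? ·: gg|Gg|GG
G/II-3 ? I-1×I-2: gg|Gg|GG
G/III-1 ? II-2×II-1: gg|Gg|GG
G/III-2 aff II-2×II-1: Gg|GG
G/III-3 ? ·: gg|Gg|GG
G/IV-1 aff III-3×III-2: Gg|GG
G/IV-2 ? III-3×III-2: gg|Gg|GG
⇒ G over [I-1,I-2,II-1,II-2,II-3,III-1,III-2,III-3,IV-1,IV-2]: 1752 consistent
S/I-1 ? ·: ss|Ss|SS
S/I-2 aff ·: Ss|SS
S/II-1 ? I-1×I-2: ss|Ss
S/II-2 aff ·: Ss
S/II-3 ? I-1×I-2: ss|Ss|SS
S/III-1 un II-2×II-1: ss
S/III-2 aff II-2×II-1: Ss|SS
S/III-3 ? ·: ss|Ss|SS
S/IV-1 ? III-3×III-2: ss|Ss|SS
S/IV-2 aff III-3×III-2: Ss|SS
⇒ S over [I-1,I-2,II-1,II-2,II-3,III-1,III-2,III-3,IV-1,IV-2]: 240 consistent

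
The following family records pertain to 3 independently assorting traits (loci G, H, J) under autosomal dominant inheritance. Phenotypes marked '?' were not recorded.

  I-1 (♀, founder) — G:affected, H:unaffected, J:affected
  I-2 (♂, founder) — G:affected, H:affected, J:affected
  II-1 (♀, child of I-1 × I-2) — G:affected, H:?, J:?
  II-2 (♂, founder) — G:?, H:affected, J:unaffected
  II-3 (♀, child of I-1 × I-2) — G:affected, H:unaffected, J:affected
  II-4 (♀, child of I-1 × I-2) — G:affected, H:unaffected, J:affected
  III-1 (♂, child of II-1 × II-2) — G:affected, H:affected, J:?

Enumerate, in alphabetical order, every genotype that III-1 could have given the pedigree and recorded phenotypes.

III-1 ∈ {GG HH Jj, GG HH jj, GG Hh Jj, GG Hh jj, Gg HH Jj, Gg HH jj, Gg Hh Jj, Gg Hh jj}

G/I-1 aff ·: Gg|GG
G/I-2 aff ·: Gg|GG
G/II-1 aff I-1×I-2: Gg|GG
G/II-2 ? ·: gg|Gg|GG
G/II-3 aff I-1×I-2: Gg|GG
G/II-4 aff I-1×I-2: Gg|GG
G/III-1 aff II-1×II-2: Gg|GG
⇒ G over [I-1,I-2,II-1,II-2,II-3,II-4,III-1]: 112 consistent
H/I-1 un ·: hh
H/I-2 aff ·: Hh
H/II-1 ? I-1×I-2: hh|Hh
H/II-2 aff ·: Hh|HH
H/II-3 un I-1×I-2: hh
H/II-4 un I-1×I-2: hh
H/III-1 aff II-1×II-2: Hh|HH
⇒ H over [I-1,I-2,II-1,II-2,II-3,II-4,III-1]: 6 consistent
J/I-1 aff ·: Jj|JJ
J/I-2 aff ·: Jj|JJ
J/II-1 ? I-1×I-2: jj|Jj|JJ
J/II-2 un ·: jj
J/II-3 aff I-1×I-2: Jj|JJ
J/II-4 aff I-1×I-2: Jj|JJ
J/III-1 ? II-1×II-2: jj|Jj
⇒ J over [I-1,I-2,II-1,II-2,II-3,II-4,III-1]: 41 consistent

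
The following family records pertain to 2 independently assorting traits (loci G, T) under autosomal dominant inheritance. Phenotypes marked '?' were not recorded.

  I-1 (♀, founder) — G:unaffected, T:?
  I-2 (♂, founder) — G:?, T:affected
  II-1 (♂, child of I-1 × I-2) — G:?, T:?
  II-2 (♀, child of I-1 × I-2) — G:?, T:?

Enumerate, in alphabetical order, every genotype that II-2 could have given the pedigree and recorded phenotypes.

II-2 ∈ {Gg TT, Gg Tt, Gg tt, gg TT, gg Tt, gg tt}

G/I-1 un ·: gg
G/I-2 ? ·: gg|Gg|GG
G/II-1 ? I-1×I-2: gg|Gg
G/II-2 ? I-1×I-2: gg|Gg
⇒ G over [I-1,I-2,II-1,II-2]: 6 consistent
T/I-1 ? ·: tt|Tt|TT
T/I-2 aff ·: Tt|TT
T/II-1 ? I-1×I-2: tt|Tt|TT
T/II-2 ? I-1×I-2: tt|Tt|TT
⇒ T over [I-1,I-2,II-1,II-2]: 23 consistent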